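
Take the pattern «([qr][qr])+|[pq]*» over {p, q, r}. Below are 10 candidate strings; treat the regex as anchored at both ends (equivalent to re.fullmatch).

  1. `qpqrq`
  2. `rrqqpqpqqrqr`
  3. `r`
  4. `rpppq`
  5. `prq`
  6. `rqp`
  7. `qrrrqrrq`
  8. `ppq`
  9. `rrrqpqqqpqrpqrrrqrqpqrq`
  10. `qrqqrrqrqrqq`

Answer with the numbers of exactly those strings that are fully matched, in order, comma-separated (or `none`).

1 → no match
2 → no match
3 → no match
4 → no match
5 → no match
6 → no match
7 → match
8 → match
9 → no match
10 → match

7, 8, 10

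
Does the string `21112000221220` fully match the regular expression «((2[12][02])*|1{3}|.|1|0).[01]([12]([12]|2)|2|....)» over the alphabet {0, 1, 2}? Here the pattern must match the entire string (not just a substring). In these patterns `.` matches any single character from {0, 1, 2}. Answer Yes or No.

No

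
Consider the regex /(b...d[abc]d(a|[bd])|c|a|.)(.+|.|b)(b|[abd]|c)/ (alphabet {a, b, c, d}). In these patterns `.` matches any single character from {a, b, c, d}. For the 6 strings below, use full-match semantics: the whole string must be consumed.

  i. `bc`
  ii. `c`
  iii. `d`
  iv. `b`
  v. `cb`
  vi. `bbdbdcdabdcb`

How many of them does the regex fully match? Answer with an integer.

1

i. `bc` → no match
ii. `c` → no match
iii. `d` → no match
iv. `b` → no match
v. `cb` → no match
vi. `bbdbdcdabdcb` → match
Total matched: 1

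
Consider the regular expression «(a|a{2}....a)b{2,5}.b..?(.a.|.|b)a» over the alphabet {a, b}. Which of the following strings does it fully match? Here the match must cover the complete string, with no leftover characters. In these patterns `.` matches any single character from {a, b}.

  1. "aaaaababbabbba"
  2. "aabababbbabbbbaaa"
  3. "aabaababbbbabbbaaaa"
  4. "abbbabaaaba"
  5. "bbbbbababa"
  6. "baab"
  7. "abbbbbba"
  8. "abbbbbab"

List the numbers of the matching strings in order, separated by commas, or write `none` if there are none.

1 → match
2 → no match
3 → match
4 → match
5 → no match — must start with "a"
6 → no match — must start with "a"
7 → match
8 → no match — must end with "a"

1, 3, 4, 7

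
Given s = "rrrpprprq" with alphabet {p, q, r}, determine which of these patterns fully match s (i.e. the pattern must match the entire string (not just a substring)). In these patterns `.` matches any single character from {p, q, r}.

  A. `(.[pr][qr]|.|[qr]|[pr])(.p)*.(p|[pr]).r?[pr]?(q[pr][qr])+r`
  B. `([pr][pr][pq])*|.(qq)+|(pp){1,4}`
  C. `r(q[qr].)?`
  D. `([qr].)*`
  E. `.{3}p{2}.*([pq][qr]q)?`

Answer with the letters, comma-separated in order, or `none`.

A → no match — must end with "r"
B → no match
C → no match
D → no match
E → match

E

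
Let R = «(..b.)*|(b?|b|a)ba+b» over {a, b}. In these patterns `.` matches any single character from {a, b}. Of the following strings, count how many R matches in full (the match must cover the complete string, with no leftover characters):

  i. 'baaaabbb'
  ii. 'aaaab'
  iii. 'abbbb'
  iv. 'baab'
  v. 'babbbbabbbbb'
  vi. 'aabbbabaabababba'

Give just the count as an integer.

i. 'baaaabbb' → no match
ii. 'aaaab' → no match
iii. 'abbbb' → no match
iv. 'baab' → match
v. 'babbbbabbbbb' → no match
vi → no match
Total matched: 1

1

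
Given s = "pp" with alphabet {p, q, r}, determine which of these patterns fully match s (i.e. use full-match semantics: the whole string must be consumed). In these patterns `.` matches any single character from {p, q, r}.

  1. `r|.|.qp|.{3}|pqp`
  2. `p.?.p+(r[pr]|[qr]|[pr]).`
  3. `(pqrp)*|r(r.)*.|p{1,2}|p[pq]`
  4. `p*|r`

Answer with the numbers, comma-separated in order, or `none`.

3, 4

1 → no match
2 → no match
3 → match
4 → match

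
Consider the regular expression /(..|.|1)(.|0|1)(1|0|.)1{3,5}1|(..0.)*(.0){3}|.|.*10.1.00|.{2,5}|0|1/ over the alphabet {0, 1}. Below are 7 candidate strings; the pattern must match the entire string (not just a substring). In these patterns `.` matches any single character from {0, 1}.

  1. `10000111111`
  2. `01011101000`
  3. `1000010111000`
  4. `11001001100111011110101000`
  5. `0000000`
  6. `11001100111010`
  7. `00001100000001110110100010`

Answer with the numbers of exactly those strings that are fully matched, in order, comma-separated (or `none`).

none

1 → no match
2 → no match
3 → no match
4 → no match
5 → no match
6 → no match
7 → no match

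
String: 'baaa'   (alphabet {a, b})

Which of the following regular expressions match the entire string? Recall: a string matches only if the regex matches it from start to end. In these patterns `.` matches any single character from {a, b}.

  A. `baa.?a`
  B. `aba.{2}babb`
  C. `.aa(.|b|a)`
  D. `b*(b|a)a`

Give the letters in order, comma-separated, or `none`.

A, C

A → match
B → no match — must start with 'aba'
C → match
D → no match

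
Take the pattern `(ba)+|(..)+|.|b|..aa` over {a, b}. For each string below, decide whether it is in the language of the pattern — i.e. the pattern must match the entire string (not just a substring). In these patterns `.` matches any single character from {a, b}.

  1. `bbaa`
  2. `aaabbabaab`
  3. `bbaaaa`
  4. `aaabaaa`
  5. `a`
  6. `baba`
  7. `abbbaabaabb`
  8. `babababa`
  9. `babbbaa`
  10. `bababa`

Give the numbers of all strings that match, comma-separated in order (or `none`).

1. `bbaa` → match
2. `aaabbabaab` → match
3. `bbaaaa` → match
4. `aaabaaa` → no match
5. `a` → match
6. `baba` → match
7. `abbbaabaabb` → no match
8. `babababa` → match
9. `babbbaa` → no match
10. `bababa` → match

1, 2, 3, 5, 6, 8, 10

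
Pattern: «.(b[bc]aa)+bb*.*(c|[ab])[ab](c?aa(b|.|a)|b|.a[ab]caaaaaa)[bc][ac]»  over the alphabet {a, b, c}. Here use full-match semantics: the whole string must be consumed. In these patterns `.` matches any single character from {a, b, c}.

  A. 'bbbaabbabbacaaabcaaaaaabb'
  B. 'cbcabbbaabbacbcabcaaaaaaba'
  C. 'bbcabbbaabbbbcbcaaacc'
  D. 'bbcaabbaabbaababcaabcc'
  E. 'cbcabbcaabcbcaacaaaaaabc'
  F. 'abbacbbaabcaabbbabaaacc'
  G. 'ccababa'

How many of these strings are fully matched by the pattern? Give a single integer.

A → no match
B → no match
C → no match
D → match
E → no match
F → no match
G → no match
Total matched: 1

1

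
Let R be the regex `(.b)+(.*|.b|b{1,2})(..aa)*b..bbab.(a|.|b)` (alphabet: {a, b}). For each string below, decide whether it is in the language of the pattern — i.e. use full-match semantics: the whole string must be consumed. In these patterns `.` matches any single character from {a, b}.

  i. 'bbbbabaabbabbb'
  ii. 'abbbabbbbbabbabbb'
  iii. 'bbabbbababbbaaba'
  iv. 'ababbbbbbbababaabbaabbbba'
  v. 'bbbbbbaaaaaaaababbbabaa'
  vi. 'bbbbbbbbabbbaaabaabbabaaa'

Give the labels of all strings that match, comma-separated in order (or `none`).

i → match
ii → match
iii → no match
iv → no match
v → match
vi → no match

i, ii, v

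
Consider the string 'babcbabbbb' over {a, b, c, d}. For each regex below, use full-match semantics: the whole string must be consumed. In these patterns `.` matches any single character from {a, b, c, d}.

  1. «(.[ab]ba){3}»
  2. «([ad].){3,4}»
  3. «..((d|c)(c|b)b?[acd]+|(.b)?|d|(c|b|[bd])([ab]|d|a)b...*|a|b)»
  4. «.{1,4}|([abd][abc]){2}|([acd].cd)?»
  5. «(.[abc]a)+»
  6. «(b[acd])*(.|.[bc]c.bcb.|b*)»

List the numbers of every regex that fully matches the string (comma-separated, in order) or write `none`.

1 → no match — must end with 'ba'
2 → no match
3 → no match
4 → no match
5 → no match — must end with 'a'
6 → match

6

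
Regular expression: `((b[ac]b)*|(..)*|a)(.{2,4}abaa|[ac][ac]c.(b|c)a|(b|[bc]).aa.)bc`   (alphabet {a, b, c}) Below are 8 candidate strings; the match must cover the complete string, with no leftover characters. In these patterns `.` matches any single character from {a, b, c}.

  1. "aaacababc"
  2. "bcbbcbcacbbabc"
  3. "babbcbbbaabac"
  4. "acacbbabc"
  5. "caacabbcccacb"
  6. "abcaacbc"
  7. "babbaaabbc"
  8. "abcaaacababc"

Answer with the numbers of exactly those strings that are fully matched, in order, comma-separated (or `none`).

1, 2, 4, 6, 7, 8

1. "aaacababc" → match
2 → match
3 → no match — must end with "bc"
4. "acacbbabc" → match
5 → no match — must end with "bc"
6. "abcaacbc" → match
7. "babbaaabbc" → match
8. "abcaaacababc" → match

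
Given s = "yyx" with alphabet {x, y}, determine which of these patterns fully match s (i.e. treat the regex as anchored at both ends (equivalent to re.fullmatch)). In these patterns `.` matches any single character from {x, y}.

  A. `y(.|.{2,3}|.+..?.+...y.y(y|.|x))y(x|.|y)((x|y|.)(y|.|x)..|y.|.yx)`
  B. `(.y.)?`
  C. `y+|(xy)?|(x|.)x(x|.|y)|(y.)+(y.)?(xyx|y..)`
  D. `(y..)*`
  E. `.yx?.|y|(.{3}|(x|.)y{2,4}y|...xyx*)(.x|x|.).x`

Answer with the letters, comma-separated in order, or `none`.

B, D, E

A → no match
B → match
C → no match
D → match
E → match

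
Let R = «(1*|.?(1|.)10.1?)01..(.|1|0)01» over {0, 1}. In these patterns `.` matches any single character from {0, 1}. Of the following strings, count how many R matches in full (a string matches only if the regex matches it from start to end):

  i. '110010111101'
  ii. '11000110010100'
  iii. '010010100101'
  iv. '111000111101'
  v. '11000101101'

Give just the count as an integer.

4

i → match
ii → no match — must end with '01'
iii → match
iv → match
v → match
Total matched: 4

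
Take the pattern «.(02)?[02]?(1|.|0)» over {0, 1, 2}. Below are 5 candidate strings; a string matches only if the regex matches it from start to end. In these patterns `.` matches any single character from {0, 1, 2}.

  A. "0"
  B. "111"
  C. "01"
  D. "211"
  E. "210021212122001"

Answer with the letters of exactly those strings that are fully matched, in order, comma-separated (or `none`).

A → no match
B → no match
C → match
D → no match
E → no match

C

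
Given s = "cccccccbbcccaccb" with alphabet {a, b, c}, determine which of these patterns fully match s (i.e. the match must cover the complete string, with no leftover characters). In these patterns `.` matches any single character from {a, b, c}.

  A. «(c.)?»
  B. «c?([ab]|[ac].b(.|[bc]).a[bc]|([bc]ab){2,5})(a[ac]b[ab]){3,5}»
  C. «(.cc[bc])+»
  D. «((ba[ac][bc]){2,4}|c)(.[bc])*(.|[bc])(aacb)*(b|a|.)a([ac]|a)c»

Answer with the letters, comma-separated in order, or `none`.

C

A → no match
B → no match
C → match
D → no match — must end with "c"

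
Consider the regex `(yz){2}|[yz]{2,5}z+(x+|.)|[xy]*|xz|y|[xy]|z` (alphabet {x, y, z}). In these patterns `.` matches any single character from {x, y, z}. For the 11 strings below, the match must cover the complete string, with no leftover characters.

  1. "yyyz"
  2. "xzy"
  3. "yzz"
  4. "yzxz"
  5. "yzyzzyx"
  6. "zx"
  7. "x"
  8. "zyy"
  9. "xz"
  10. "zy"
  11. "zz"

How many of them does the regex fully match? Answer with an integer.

1 → no match
2 → no match
3 → no match
4 → no match
5 → no match
6 → no match
7 → match
8 → no match
9 → match
10 → no match
11 → no match
Total matched: 2

2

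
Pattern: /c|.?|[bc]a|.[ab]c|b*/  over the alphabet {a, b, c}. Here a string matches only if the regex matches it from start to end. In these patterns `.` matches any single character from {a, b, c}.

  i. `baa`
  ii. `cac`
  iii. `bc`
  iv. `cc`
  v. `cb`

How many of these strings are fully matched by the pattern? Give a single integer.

i. `baa` → no match
ii. `cac` → match
iii. `bc` → no match
iv. `cc` → no match
v. `cb` → no match
Total matched: 1

1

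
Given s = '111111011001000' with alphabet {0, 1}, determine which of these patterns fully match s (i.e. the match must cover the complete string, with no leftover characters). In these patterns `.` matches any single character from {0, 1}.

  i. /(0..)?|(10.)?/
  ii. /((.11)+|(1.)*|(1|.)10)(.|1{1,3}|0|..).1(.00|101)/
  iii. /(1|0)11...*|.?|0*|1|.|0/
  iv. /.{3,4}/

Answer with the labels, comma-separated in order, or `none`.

i → no match
ii → match
iii → match
iv → no match

ii, iii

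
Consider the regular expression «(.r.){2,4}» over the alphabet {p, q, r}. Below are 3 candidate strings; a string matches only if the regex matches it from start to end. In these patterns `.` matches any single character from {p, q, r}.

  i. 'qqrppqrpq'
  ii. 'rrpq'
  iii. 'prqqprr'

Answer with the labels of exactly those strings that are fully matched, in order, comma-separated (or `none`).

i → no match
ii → no match
iii → no match

none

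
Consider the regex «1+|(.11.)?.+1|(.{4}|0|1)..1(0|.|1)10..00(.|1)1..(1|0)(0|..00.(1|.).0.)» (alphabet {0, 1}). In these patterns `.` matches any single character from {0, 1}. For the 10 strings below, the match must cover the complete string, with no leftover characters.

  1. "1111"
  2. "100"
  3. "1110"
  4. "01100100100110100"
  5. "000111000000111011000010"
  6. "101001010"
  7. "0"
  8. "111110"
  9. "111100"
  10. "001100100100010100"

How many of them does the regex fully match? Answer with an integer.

1 → match
2 → no match
3 → no match
4 → no match
5 → no match
6 → no match
7 → no match
8 → no match
9 → no match
10 → no match
Total matched: 1

1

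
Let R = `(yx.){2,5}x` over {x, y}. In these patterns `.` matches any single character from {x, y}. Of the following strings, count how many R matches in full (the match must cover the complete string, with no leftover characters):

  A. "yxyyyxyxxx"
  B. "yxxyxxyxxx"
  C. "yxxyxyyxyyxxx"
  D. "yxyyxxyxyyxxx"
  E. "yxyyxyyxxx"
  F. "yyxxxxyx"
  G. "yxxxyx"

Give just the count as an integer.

4

A → no match
B → match
C → match
D → match
E → match
F → no match — must start with "yx"
G → no match
Total matched: 4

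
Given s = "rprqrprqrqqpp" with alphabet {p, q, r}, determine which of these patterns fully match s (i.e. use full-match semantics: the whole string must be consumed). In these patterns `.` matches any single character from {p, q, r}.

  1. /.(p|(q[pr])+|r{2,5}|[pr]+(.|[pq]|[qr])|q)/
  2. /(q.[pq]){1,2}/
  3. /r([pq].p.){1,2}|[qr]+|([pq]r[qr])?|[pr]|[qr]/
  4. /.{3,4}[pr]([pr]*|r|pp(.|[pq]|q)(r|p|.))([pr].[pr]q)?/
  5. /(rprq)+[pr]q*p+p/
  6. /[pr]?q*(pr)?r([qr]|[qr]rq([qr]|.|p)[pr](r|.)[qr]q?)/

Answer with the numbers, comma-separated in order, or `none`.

1 → no match
2 → no match — must start with "q"
3 → no match
4 → no match
5 → match
6 → no match

5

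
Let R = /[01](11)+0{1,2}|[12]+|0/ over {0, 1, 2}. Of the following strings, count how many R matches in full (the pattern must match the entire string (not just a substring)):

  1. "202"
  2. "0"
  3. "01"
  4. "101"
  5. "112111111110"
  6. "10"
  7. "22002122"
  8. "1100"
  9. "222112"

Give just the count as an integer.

2

1 → no match
2 → match
3 → no match
4 → no match
5 → no match
6 → no match
7 → no match
8 → no match
9 → match
Total matched: 2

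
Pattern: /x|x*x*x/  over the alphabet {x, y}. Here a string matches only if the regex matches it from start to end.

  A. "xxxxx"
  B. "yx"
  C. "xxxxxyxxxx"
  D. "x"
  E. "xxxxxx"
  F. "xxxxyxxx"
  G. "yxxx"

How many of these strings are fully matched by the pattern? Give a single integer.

A. "xxxxx" → match
B. "yx" → no match
C. "xxxxxyxxxx" → no match
D. "x" → match
E. "xxxxxx" → match
F. "xxxxyxxx" → no match
G. "yxxx" → no match
Total matched: 3

3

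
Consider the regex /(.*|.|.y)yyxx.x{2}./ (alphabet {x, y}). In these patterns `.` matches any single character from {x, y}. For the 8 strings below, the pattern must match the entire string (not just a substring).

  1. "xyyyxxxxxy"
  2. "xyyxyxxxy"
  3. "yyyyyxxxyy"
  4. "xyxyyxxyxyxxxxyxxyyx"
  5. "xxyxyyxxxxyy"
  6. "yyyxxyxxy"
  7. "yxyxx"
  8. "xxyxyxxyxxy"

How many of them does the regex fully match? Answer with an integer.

2

1 → match
2 → no match
3 → no match
4 → no match
5 → no match
6 → match
7 → no match
8 → no match
Total matched: 2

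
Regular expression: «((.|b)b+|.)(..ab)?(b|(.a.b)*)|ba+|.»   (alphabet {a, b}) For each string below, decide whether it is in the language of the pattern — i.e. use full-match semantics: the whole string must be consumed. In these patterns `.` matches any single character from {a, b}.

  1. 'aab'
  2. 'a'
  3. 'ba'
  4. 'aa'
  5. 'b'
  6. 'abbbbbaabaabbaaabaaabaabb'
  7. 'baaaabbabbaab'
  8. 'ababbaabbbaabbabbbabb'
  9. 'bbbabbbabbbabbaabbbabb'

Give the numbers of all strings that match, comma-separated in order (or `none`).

2, 3, 5, 6, 8, 9

1 → no match
2 → match
3 → match
4 → no match
5 → match
6 → match
7 → no match
8 → match
9 → match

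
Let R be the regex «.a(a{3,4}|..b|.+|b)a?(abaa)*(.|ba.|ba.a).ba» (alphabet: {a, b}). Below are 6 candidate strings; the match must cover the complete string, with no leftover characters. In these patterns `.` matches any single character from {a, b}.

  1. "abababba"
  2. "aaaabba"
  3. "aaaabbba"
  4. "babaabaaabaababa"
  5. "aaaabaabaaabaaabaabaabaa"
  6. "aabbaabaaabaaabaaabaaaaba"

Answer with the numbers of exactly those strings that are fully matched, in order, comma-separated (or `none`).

1 → no match
2 → match
3 → match
4 → match
5 → no match — must end with "ba"
6 → match

2, 3, 4, 6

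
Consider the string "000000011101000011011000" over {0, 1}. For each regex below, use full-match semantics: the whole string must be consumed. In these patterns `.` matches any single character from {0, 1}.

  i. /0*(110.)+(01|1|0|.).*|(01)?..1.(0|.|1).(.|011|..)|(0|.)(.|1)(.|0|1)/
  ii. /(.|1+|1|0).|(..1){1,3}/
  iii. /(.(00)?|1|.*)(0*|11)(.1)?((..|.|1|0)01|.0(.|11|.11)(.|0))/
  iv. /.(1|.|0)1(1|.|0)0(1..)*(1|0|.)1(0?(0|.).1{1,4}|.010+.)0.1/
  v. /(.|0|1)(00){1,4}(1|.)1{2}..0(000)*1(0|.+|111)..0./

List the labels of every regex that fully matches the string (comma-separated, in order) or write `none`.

iii, v

i → no match
ii → no match
iii → match
iv → no match — must end with "1"
v → match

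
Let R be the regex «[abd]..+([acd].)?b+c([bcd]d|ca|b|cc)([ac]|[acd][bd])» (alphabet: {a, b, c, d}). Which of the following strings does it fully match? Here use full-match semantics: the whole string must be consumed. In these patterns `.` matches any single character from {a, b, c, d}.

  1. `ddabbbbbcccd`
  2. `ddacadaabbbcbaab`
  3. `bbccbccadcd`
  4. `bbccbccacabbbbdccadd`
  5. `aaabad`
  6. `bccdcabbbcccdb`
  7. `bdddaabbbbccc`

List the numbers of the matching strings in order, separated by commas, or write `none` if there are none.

1. `ddabbbbbcccd` → no match
2 → no match
3. `bbccbccadcd` → no match
4 → no match
5. `aaabad` → no match
6 → match
7 → no match

6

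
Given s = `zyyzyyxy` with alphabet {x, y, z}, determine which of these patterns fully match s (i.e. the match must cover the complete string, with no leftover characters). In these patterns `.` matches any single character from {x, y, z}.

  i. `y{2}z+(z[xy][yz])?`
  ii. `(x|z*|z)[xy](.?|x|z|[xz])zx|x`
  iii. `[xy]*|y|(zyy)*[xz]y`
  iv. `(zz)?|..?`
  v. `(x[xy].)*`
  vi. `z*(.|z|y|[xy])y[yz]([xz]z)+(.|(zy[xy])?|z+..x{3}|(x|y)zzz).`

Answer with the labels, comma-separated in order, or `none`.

iii

i → no match — must start with `y`
ii → no match
iii → match
iv → no match
v → no match
vi → no match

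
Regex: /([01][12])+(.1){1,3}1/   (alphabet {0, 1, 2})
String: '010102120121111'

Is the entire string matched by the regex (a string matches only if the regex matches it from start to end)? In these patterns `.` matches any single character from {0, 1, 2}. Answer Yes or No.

Yes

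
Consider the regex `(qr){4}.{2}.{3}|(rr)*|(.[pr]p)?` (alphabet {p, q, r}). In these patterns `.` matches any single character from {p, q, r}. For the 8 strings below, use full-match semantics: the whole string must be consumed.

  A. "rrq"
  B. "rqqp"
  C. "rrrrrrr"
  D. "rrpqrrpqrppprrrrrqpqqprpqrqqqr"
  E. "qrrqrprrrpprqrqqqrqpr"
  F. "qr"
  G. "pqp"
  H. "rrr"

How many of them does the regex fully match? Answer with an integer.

0

A. "rrq" → no match
B. "rqqp" → no match
C. "rrrrrrr" → no match
D → no match
E → no match
F. "qr" → no match
G. "pqp" → no match
H. "rrr" → no match
Total matched: 0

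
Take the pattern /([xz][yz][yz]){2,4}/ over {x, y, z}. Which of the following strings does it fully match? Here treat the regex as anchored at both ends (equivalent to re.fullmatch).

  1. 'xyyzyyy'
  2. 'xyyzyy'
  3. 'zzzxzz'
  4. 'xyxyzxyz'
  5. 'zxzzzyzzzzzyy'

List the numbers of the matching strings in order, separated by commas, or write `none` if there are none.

2, 3

1 → no match
2 → match
3 → match
4 → no match
5 → no match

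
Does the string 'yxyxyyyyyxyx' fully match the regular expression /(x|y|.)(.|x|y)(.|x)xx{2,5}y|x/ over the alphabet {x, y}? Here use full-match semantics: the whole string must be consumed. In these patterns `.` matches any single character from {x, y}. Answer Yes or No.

No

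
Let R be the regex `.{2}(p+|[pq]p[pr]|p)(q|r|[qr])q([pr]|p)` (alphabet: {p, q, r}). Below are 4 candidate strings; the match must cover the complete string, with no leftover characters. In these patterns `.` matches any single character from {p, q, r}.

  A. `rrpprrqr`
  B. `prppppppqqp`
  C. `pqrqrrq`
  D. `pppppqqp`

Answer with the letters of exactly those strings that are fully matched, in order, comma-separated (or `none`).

A, B, D

A. `rrpprrqr` → match
B. `prppppppqqp` → match
C. `pqrqrrq` → no match
D. `pppppqqp` → match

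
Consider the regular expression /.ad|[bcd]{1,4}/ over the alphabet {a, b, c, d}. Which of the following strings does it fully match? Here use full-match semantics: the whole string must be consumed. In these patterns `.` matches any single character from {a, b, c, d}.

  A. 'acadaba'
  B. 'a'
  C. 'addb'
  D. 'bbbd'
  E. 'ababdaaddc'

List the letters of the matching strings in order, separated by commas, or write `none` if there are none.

A. 'acadaba' → no match
B. 'a' → no match
C. 'addb' → no match
D. 'bbbd' → match
E. 'ababdaaddc' → no match

D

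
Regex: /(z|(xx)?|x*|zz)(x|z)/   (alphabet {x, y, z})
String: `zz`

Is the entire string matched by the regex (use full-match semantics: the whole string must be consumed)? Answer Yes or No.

Yes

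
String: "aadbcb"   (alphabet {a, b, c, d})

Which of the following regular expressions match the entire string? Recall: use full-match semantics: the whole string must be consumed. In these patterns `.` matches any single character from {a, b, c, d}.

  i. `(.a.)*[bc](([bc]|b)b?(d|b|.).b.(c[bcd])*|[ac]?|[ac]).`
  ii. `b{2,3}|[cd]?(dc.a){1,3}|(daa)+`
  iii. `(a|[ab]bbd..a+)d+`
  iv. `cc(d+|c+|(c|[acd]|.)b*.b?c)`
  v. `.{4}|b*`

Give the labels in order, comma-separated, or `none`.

i

i → match
ii → no match
iii → no match — must end with "d"
iv → no match — must start with "cc"
v → no match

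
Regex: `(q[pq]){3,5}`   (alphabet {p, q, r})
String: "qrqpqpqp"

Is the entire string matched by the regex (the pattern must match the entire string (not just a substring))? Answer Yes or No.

No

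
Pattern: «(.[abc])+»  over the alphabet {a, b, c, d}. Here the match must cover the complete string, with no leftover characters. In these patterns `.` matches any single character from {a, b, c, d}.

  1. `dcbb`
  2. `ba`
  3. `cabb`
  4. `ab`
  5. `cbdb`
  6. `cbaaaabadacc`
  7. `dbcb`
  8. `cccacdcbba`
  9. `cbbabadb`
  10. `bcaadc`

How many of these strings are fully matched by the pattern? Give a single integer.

9

1 → match
2 → match
3 → match
4 → match
5 → match
6 → match
7 → match
8 → no match
9 → match
10 → match
Total matched: 9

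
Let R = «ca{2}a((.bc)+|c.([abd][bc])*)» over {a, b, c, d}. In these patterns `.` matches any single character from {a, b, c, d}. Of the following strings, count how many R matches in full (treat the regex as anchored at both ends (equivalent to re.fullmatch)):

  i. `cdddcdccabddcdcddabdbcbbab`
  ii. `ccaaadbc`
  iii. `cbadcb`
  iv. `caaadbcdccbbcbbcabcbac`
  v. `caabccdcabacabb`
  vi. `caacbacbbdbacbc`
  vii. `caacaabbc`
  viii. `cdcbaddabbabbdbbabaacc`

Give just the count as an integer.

0

i → no match — must start with `ca`
ii → no match — must start with `ca`
iii → no match — must start with `ca`
iv → no match
v → no match
vi → no match
vii → no match
viii → no match — must start with `ca`
Total matched: 0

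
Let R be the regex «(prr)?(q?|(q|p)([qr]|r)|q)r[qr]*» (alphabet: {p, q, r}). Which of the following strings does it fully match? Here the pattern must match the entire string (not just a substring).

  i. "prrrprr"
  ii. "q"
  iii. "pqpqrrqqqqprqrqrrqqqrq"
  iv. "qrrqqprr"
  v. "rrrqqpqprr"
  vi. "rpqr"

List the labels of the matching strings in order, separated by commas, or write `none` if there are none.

none

i → no match
ii → no match
iii → no match
iv → no match
v → no match
vi → no match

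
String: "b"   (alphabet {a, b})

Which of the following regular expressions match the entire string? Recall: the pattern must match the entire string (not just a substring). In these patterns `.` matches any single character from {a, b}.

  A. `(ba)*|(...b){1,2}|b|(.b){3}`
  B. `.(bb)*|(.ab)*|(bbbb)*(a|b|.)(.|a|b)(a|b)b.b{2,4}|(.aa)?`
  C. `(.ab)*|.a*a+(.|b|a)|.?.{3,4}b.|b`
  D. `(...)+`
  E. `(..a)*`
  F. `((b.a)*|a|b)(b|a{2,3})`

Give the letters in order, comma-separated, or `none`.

A, B, C, F

A → match
B → match
C → match
D → no match
E → no match
F → match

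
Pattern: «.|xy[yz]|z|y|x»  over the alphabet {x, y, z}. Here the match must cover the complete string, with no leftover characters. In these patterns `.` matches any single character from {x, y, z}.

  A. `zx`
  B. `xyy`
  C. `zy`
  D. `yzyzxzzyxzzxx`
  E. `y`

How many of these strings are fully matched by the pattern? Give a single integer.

2

A → no match
B → match
C → no match
D → no match
E → match
Total matched: 2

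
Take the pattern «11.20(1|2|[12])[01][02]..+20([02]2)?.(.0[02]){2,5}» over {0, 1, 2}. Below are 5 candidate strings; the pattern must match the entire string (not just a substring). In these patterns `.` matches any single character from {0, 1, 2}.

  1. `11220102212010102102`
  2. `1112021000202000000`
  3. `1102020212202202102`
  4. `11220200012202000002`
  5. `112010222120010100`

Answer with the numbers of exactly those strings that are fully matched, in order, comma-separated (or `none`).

2, 3, 4

1 → no match
2 → match
3 → match
4 → match
5 → no match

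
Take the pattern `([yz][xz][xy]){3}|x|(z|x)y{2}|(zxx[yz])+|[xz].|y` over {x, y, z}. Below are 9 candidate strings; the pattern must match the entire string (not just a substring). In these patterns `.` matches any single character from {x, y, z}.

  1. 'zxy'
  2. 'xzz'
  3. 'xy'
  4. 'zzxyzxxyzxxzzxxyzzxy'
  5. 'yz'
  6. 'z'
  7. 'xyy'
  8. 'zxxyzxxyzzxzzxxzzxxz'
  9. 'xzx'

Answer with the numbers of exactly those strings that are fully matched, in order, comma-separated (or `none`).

1 → no match
2 → no match
3 → match
4 → no match
5 → no match
6 → no match
7 → match
8 → no match
9 → no match

3, 7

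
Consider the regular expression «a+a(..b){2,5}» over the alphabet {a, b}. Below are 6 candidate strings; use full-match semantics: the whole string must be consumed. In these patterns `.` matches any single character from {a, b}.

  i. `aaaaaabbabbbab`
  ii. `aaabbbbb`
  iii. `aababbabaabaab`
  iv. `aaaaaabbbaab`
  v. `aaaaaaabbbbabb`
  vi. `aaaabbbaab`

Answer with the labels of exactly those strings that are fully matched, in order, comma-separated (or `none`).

i → match
ii → match
iii → match
iv → match
v → match
vi → match

i, ii, iii, iv, v, vi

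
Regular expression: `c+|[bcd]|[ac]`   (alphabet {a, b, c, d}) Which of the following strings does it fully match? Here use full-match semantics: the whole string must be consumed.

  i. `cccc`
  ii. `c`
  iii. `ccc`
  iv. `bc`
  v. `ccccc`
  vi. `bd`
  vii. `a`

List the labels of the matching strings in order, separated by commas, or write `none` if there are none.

i → match
ii → match
iii → match
iv → no match
v → match
vi → no match
vii → match

i, ii, iii, v, vii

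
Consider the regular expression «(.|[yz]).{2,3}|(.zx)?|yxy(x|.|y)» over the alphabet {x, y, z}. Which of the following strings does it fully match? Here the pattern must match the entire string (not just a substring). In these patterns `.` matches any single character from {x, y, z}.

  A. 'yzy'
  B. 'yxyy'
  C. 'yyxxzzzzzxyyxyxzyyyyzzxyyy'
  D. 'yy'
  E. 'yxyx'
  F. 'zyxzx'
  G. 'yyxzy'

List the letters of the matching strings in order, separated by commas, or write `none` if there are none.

A, B, E

A → match
B → match
C → no match
D → no match
E → match
F → no match
G → no match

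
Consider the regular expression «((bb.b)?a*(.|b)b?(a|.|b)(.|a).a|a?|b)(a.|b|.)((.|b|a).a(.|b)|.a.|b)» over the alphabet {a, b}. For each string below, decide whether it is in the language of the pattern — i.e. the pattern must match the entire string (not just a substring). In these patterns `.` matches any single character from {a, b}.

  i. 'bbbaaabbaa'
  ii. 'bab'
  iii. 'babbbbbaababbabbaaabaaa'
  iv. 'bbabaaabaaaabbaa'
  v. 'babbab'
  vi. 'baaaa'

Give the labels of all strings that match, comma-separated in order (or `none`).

i → match
ii → match
iii → no match
iv → match
v → match
vi → match

i, ii, iv, v, vi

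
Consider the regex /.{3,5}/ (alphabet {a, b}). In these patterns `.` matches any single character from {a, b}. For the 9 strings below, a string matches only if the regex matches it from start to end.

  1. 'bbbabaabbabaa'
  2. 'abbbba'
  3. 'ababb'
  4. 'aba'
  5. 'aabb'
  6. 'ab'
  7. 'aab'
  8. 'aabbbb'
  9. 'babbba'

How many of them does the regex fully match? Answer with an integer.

4

1 → no match
2 → no match
3 → match
4 → match
5 → match
6 → no match
7 → match
8 → no match
9 → no match
Total matched: 4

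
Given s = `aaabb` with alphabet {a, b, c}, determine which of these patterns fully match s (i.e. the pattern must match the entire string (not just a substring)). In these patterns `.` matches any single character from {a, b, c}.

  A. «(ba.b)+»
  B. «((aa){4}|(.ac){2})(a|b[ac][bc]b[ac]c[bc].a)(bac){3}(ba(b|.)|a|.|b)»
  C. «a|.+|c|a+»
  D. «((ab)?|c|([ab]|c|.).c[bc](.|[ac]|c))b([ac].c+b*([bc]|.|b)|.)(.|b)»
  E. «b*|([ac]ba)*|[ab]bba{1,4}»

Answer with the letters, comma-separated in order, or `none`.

C

A → no match — must start with `ba`
B → no match
C → match
D → no match
E → no match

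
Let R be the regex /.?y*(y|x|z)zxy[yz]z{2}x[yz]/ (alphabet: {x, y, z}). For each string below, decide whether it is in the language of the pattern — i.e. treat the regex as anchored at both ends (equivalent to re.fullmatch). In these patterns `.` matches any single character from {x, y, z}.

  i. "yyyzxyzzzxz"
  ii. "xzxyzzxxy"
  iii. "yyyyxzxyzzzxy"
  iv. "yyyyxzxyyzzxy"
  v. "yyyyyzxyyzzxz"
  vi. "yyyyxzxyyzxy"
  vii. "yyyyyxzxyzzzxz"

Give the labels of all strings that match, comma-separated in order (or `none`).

i, iii, iv, v, vii

i → match
ii → no match
iii → match
iv → match
v → match
vi → no match
vii → match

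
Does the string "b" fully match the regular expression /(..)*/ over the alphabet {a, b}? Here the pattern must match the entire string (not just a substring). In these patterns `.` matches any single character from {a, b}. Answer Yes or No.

No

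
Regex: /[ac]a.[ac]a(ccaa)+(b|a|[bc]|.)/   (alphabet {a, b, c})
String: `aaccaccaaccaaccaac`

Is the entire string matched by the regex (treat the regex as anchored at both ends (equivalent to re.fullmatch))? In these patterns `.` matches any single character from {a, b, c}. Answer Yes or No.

Yes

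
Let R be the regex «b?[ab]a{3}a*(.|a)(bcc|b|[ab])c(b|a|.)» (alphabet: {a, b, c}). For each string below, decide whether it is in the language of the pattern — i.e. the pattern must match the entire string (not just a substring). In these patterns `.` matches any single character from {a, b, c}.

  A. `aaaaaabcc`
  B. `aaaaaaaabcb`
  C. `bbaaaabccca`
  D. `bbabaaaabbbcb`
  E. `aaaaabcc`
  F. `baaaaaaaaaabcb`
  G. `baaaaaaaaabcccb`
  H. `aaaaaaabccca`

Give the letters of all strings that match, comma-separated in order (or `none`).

A, B, C, E, F, G, H

A. `aaaaaabcc` → match
B. `aaaaaaaabcb` → match
C. `bbaaaabccca` → match
D → no match
E. `aaaaabcc` → match
F → match
G → match
H. `aaaaaaabccca` → match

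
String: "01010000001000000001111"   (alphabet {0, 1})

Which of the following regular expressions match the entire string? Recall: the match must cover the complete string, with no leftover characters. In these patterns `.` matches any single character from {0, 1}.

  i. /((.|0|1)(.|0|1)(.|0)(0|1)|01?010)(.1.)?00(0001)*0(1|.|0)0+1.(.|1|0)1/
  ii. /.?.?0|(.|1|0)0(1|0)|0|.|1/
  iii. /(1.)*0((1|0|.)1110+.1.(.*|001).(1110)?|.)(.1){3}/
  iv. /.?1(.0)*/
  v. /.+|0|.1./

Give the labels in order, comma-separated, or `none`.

i, v

i → match
ii → no match
iii → no match
iv → no match
v → match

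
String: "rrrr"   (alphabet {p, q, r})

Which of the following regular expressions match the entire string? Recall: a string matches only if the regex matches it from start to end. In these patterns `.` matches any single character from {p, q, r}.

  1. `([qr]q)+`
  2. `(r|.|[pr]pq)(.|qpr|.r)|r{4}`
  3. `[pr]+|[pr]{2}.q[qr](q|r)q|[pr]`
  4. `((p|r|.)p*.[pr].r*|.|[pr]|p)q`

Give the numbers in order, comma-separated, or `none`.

2, 3

1 → no match — must end with "q"
2 → match
3 → match
4 → no match — must end with "q"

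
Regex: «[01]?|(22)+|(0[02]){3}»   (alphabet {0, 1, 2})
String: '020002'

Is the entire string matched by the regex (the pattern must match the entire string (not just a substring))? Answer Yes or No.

Yes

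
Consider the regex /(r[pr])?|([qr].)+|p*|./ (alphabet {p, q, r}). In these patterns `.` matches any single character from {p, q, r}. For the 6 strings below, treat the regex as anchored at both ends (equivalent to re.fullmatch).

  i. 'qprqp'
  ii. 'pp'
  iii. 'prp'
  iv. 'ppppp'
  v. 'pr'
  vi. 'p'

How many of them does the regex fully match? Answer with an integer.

3

i → no match
ii → match
iii → no match
iv → match
v → no match
vi → match
Total matched: 3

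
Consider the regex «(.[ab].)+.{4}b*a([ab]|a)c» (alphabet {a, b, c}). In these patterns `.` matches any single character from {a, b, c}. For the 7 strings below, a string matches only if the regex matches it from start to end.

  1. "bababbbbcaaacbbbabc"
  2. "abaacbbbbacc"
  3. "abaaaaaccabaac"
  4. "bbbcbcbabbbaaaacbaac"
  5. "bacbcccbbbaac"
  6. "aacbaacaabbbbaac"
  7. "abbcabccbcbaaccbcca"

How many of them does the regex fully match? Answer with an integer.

1 → match
2 → no match
3 → match
4 → match
5 → match
6 → match
7 → no match — must end with "c"
Total matched: 5

5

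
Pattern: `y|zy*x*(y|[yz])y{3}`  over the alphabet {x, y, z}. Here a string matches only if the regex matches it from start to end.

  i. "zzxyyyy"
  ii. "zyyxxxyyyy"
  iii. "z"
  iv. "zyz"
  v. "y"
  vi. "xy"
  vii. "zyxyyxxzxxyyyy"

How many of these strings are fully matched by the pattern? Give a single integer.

2

i → no match
ii → match
iii → no match — must end with "y"
iv → no match — must end with "y"
v → match
vi → no match
vii → no match
Total matched: 2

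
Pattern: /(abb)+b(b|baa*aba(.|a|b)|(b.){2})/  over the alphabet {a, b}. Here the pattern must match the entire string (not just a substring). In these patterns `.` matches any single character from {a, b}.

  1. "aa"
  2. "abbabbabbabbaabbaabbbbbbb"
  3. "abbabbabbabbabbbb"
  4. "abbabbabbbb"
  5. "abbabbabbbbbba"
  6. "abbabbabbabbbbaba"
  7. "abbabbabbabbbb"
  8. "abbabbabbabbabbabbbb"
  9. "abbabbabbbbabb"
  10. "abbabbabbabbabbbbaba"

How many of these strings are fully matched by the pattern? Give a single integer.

1 → no match — must start with "abb"
2 → no match
3 → match
4 → match
5 → match
6 → match
7 → match
8 → match
9 → match
10 → match
Total matched: 8

8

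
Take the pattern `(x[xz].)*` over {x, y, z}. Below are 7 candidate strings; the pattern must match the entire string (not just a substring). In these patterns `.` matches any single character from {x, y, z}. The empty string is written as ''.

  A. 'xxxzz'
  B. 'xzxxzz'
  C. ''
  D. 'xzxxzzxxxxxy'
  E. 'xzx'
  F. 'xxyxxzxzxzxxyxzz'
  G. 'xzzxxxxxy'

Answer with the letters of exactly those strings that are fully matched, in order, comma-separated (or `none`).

A → no match
B → match
C → match
D → match
E → match
F → no match
G → match

B, C, D, E, G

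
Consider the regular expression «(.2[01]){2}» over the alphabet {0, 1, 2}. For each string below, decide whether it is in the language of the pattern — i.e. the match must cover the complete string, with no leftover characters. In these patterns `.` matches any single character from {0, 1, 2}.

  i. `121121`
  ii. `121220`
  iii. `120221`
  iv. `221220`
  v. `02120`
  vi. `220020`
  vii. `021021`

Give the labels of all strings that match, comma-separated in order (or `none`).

i → match
ii → match
iii → match
iv → match
v → no match
vi → match
vii → match

i, ii, iii, iv, vi, vii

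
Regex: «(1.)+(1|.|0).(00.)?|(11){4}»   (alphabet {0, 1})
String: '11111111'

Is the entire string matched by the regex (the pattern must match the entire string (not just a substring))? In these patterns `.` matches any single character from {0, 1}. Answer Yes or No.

Yes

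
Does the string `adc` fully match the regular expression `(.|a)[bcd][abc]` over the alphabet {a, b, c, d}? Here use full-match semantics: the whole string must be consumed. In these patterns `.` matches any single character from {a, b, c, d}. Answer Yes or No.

Yes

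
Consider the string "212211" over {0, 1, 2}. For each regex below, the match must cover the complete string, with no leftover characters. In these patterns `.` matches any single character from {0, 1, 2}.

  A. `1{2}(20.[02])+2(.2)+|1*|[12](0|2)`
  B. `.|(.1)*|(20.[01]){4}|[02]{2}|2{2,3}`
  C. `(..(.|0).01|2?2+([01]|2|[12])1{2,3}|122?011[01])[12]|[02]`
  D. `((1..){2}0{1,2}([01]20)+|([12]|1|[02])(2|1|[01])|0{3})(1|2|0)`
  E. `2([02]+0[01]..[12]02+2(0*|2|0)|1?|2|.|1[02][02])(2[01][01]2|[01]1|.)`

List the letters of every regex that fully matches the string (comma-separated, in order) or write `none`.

E

A → no match
B → no match
C → no match
D → no match
E → match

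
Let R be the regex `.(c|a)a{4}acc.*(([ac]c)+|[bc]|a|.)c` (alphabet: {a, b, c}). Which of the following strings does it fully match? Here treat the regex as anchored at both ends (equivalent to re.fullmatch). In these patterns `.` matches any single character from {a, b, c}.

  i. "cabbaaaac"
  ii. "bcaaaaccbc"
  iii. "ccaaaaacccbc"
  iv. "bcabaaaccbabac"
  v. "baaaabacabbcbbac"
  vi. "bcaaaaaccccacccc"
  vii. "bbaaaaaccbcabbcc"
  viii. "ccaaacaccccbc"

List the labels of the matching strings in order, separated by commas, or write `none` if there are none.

i → no match
ii → no match
iii → match
iv → no match
v → no match
vi → match
vii → no match
viii → no match

iii, vi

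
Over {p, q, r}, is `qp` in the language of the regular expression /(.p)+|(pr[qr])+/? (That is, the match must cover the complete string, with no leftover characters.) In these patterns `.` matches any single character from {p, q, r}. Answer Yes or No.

Yes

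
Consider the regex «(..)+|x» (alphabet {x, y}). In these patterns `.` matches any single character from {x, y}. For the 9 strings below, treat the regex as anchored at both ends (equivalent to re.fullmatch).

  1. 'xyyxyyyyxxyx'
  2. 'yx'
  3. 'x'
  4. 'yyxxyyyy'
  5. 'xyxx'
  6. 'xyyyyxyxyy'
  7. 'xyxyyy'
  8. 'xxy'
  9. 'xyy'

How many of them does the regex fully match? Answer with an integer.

7

1 → match
2 → match
3 → match
4 → match
5 → match
6 → match
7 → match
8 → no match
9 → no match
Total matched: 7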